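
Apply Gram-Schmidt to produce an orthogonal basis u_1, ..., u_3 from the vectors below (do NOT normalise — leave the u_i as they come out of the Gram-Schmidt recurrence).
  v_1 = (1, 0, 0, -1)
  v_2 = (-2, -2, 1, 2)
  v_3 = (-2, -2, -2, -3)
Orthogonal basis:
  u_1 = (1, 0, 0, -1)
  u_2 = (0, -2, 1, 0)
  u_3 = (-5/2, -6/5, -12/5, -5/2)

Apply the Gram-Schmidt recurrence
  u_1 = v_1
  u_i = v_i − Σ_{j<i} ((v_i · u_j) / (u_j · u_j)) · u_j.

Step by step this gives:
  u_1 = (1, 0, 0, -1)
  u_2 = (0, -2, 1, 0)
  u_3 = (-5/2, -6/5, -12/5, -5/2)

Orthogonality check:
  u_2 · u_1 = 0 (should be 0)
  u_3 · u_1 = 0 (should be 0)
  u_3 · u_2 = 0 (should be 0)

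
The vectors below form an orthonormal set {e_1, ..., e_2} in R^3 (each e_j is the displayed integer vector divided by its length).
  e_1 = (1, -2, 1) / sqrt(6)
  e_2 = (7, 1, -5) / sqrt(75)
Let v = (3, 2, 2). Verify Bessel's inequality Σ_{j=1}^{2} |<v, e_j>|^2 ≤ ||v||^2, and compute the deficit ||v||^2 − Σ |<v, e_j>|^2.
Σ |<v, e_j>|^2 = 121/50; ||v||^2 = 17; deficit = 729/50

Write each e_j = u_j / sqrt(<u_j, u_j>) where u_j is the displayed integer vector. Then <v, e_j> = <v, u_j> / sqrt(<u_j, u_j>), so |<v, e_j>|^2 = <v, u_j>^2 / <u_j, u_j>.
Coefficients: <v, e_1> = 1/sqrt(6), <v, e_2> = 13/sqrt(75).
Square and sum: Σ |<v, e_j>|^2 = 121/50.
Compute ||v||^2 = v·v = 17.
Deficit = 17 − 121/50 = 729/50 ≥ 0, confirming Bessel's inequality. (The deficit equals ||v − Σ <v,e_j> e_j||^2, the squared distance from v to span{e_j}.)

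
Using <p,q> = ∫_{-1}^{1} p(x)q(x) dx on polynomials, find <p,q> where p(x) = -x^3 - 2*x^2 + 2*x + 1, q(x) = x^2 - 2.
<p,q> = -22/15

Expand the product: p(x)·q(x) = -x^5 - 2*x^4 + 4*x^3 + 5*x^2 - 4*x - 2.
∫_{-1}^{1} of each monomial x^k gives [2/(k+1) if k even, 0 if k odd]. Integrating term-by-term (or equivalently evaluating the antiderivative F(x) = -x^6/6 - 2*x^5/5 + x^4 + 5*x^3/3 - 2*x^2 - 2*x at the endpoints):
  F(1) − F(−1) = -19/10 − (-13/30) = -22/15.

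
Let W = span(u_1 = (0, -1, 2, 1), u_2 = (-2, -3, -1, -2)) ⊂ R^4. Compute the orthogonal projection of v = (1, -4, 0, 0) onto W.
proj_W(v) = (-128/107, -274/107, 100/107, -46/107)

Set up U = [u_1 | ... | u_2] ∈ R^(4×2). The projector onto W = col(U) is P = U (U^T U)^(-1) U^T.
Compute U^T U =
  [6, -1]
  [-1, 18],
and U^T v = (4, 10).
Solve U^T U · c = U^T v for the coefficients: c = (82/107, 64/107). The projection is proj_W(v) = U c.
Check: (v - proj_W(v)) · u_1 = 0  (should be 0).
Check: (v - proj_W(v)) · u_2 = 0  (should be 0).
Result: proj_W(v) = (-128/107, -274/107, 100/107, -46/107).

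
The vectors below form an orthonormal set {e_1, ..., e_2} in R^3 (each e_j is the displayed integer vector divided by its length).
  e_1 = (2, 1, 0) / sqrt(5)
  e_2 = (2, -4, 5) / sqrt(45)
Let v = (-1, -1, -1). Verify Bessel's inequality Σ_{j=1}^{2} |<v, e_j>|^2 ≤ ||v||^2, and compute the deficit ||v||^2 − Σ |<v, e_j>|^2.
Σ |<v, e_j>|^2 = 2; ||v||^2 = 3; deficit = 1

Write each e_j = u_j / sqrt(<u_j, u_j>) where u_j is the displayed integer vector. Then <v, e_j> = <v, u_j> / sqrt(<u_j, u_j>), so |<v, e_j>|^2 = <v, u_j>^2 / <u_j, u_j>.
Coefficients: <v, e_1> = -3/sqrt(5), <v, e_2> = -3/sqrt(45).
Square and sum: Σ |<v, e_j>|^2 = 2.
Compute ||v||^2 = v·v = 3.
Deficit = 3 − 2 = 1 ≥ 0, confirming Bessel's inequality. (The deficit equals ||v − Σ <v,e_j> e_j||^2, the squared distance from v to span{e_j}.)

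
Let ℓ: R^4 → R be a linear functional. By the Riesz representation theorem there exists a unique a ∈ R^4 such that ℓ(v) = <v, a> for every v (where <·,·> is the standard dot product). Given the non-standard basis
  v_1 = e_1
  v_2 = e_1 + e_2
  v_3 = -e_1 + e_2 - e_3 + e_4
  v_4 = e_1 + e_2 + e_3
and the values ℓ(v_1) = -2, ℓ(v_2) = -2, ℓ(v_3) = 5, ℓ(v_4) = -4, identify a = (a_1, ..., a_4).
a = (-2, 0, -2, 1)

Write a = (a_1, ..., a_4) in the standard basis. For each basis vector v_i, ℓ(v_i) = <v_i, a> is a linear equation in the a_j's. Collect the n equations into a matrix system V a = ℓ, where row i of V is v_i (expressed in the standard basis). Since V is invertible (lower-triangular with 1s on the diagonal, up to permutation), solve by back-substitution:
  V =
[[1, 0, 0, 0],
 [1, 1, 0, 0],
 [-1, 1, -1, 1],
 [1, 1, 1, 0]]
  V a = (-2, -2, 5, -4)
Solving gives a = (-2, 0, -2, 1).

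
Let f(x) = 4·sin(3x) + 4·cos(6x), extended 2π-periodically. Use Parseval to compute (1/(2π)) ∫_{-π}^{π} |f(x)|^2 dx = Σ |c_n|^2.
Σ |c_n|^2 = 16

Expand |f|^2 and use orthogonality of {sin(nx), cos(mx)} on [-π, π]:
  ∫_{-π}^{π} sin(nx)^2 dx = π, ∫ cos(mx)^2 dx = π, and cross terms integrate to 0.
So ∫_{-π}^{π} f(x)^2 dx = 4^2 · π + 4^2 · π = (16 + 16)π.
Divide by 2π: (16 + 16)/2 = 16.
By Parseval, this equals Σ |c_n|^2.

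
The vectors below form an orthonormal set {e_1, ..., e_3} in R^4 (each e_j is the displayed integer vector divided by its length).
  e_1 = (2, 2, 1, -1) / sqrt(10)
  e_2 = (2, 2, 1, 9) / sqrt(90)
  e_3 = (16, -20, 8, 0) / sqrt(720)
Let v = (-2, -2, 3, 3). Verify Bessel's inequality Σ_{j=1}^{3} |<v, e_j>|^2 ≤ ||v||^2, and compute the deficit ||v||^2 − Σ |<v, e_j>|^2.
Σ |<v, e_j>|^2 = 66/5; ||v||^2 = 26; deficit = 64/5

Write each e_j = u_j / sqrt(<u_j, u_j>) where u_j is the displayed integer vector. Then <v, e_j> = <v, u_j> / sqrt(<u_j, u_j>), so |<v, e_j>|^2 = <v, u_j>^2 / <u_j, u_j>.
Coefficients: <v, e_1> = -8/sqrt(10), <v, e_2> = 22/sqrt(90), <v, e_3> = 32/sqrt(720).
Square and sum: Σ |<v, e_j>|^2 = 66/5.
Compute ||v||^2 = v·v = 26.
Deficit = 26 − 66/5 = 64/5 ≥ 0, confirming Bessel's inequality. (The deficit equals ||v − Σ <v,e_j> e_j||^2, the squared distance from v to span{e_j}.)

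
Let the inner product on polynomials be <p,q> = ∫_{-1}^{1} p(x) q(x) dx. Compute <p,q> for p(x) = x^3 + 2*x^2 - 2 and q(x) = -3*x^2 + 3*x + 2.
<p,q> = -38/15

Expand the product: p(x)·q(x) = -3*x^5 - 3*x^4 + 8*x^3 + 10*x^2 - 6*x - 4.
∫_{-1}^{1} of each monomial x^k gives [2/(k+1) if k even, 0 if k odd]. Integrating term-by-term (or equivalently evaluating the antiderivative F(x) = -x^6/2 - 3*x^5/5 + 2*x^4 + 10*x^3/3 - 3*x^2 - 4*x at the endpoints):
  F(1) − F(−1) = -83/30 − (-7/30) = -38/15.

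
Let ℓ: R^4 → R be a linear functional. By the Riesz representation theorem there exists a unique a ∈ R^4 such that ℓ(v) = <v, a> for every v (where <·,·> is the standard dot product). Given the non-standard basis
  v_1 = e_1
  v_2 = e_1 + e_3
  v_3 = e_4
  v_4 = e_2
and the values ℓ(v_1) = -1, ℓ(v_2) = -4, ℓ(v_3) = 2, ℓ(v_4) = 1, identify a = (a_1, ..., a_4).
a = (-1, 1, -3, 2)

Write a = (a_1, ..., a_4) in the standard basis. For each basis vector v_i, ℓ(v_i) = <v_i, a> is a linear equation in the a_j's. Collect the n equations into a matrix system V a = ℓ, where row i of V is v_i (expressed in the standard basis). Since V is invertible (lower-triangular with 1s on the diagonal, up to permutation), solve by back-substitution:
  V =
[[1, 0, 0, 0],
 [1, 0, 1, 0],
 [0, 0, 0, 1],
 [0, 1, 0, 0]]
  V a = (-1, -4, 2, 1)
Solving gives a = (-1, 1, -3, 2).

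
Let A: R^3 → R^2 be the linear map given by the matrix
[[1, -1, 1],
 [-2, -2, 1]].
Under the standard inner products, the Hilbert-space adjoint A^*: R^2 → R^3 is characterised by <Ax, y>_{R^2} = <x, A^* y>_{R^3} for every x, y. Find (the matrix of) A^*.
A^* = A^T =
[[1, -2],
 [-1, -2],
 [1, 1]]

For real matrices with standard dot products, the defining identity <Ax, y> = <x, A^* y> gives (Ax)^T y = x^T (A^*) y, i.e. x^T A^T y = x^T (A^*) y. Since this holds for all x, y, we must have A^* = A^T. Therefore
A^* =
[[1, -2],
 [-1, -2],
 [1, 1]].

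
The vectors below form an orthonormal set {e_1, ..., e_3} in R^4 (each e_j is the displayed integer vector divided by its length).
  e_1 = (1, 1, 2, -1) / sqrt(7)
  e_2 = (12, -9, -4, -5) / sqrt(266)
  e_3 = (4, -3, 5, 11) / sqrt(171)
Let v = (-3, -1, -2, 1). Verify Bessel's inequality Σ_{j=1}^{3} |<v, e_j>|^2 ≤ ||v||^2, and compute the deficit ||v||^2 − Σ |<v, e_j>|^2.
Σ |<v, e_j>|^2 = 127/9; ||v||^2 = 15; deficit = 8/9

Write each e_j = u_j / sqrt(<u_j, u_j>) where u_j is the displayed integer vector. Then <v, e_j> = <v, u_j> / sqrt(<u_j, u_j>), so |<v, e_j>|^2 = <v, u_j>^2 / <u_j, u_j>.
Coefficients: <v, e_1> = -9/sqrt(7), <v, e_2> = -24/sqrt(266), <v, e_3> = -8/sqrt(171).
Square and sum: Σ |<v, e_j>|^2 = 127/9.
Compute ||v||^2 = v·v = 15.
Deficit = 15 − 127/9 = 8/9 ≥ 0, confirming Bessel's inequality. (The deficit equals ||v − Σ <v,e_j> e_j||^2, the squared distance from v to span{e_j}.)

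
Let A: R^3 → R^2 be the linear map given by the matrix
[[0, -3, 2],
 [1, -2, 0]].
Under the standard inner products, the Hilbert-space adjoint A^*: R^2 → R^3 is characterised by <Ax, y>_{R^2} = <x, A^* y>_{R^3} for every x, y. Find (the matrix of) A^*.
A^* = A^T =
[[0, 1],
 [-3, -2],
 [2, 0]]

For real matrices with standard dot products, the defining identity <Ax, y> = <x, A^* y> gives (Ax)^T y = x^T (A^*) y, i.e. x^T A^T y = x^T (A^*) y. Since this holds for all x, y, we must have A^* = A^T. Therefore
A^* =
[[0, 1],
 [-3, -2],
 [2, 0]].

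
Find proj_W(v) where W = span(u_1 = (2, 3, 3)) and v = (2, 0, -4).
proj_W(v) = (-8/11, -12/11, -12/11)

Set up U = [u_1 | ... | u_1] ∈ R^(3×1). The projector onto W = col(U) is P = U (U^T U)^(-1) U^T.
Compute U^T U =
  [22],
and U^T v = (-8).
Solve U^T U · c = U^T v for the coefficients: c = (-4/11). The projection is proj_W(v) = U c.
Check: (v - proj_W(v)) · u_1 = 0  (should be 0).
Result: proj_W(v) = (-8/11, -12/11, -12/11).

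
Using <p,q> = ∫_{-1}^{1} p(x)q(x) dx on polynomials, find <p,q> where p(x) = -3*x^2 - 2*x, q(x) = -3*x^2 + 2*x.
<p,q> = 14/15

Expand the product: p(x)·q(x) = 9*x^4 - 4*x^2.
∫_{-1}^{1} of each monomial x^k gives [2/(k+1) if k even, 0 if k odd]. Integrating term-by-term (or equivalently evaluating the antiderivative F(x) = 9*x^5/5 - 4*x^3/3 at the endpoints):
  F(1) − F(−1) = 7/15 − (-7/15) = 14/15.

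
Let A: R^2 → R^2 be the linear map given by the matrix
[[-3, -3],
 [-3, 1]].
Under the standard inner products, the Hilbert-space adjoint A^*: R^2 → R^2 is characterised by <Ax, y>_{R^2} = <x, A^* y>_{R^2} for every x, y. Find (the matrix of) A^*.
A^* = A^T =
[[-3, -3],
 [-3, 1]]

For real matrices with standard dot products, the defining identity <Ax, y> = <x, A^* y> gives (Ax)^T y = x^T (A^*) y, i.e. x^T A^T y = x^T (A^*) y. Since this holds for all x, y, we must have A^* = A^T. Therefore
A^* =
[[-3, -3],
 [-3, 1]].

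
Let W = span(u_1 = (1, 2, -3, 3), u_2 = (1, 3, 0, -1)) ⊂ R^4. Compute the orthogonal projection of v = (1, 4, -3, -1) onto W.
proj_W(v) = (371/237, 1004/237, -109/79, 65/237)

Set up U = [u_1 | ... | u_2] ∈ R^(4×2). The projector onto W = col(U) is P = U (U^T U)^(-1) U^T.
Compute U^T U =
  [23, 4]
  [4, 11],
and U^T v = (15, 14).
Solve U^T U · c = U^T v for the coefficients: c = (109/237, 262/237). The projection is proj_W(v) = U c.
Check: (v - proj_W(v)) · u_1 = 0  (should be 0).
Check: (v - proj_W(v)) · u_2 = 0  (should be 0).
Result: proj_W(v) = (371/237, 1004/237, -109/79, 65/237).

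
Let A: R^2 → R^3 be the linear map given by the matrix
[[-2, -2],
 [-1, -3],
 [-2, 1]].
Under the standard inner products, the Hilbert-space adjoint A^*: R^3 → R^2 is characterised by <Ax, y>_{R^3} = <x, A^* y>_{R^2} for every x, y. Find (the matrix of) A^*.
A^* = A^T =
[[-2, -1, -2],
 [-2, -3, 1]]

For real matrices with standard dot products, the defining identity <Ax, y> = <x, A^* y> gives (Ax)^T y = x^T (A^*) y, i.e. x^T A^T y = x^T (A^*) y. Since this holds for all x, y, we must have A^* = A^T. Therefore
A^* =
[[-2, -1, -2],
 [-2, -3, 1]].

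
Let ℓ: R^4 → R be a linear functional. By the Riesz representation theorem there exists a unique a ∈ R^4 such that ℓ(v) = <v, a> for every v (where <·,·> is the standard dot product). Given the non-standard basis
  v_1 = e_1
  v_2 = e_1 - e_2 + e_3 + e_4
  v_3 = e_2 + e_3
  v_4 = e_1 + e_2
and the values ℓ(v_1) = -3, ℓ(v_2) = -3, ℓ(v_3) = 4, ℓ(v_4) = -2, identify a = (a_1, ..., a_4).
a = (-3, 1, 3, -2)

Write a = (a_1, ..., a_4) in the standard basis. For each basis vector v_i, ℓ(v_i) = <v_i, a> is a linear equation in the a_j's. Collect the n equations into a matrix system V a = ℓ, where row i of V is v_i (expressed in the standard basis). Since V is invertible (lower-triangular with 1s on the diagonal, up to permutation), solve by back-substitution:
  V =
[[1, 0, 0, 0],
 [1, -1, 1, 1],
 [0, 1, 1, 0],
 [1, 1, 0, 0]]
  V a = (-3, -3, 4, -2)
Solving gives a = (-3, 1, 3, -2).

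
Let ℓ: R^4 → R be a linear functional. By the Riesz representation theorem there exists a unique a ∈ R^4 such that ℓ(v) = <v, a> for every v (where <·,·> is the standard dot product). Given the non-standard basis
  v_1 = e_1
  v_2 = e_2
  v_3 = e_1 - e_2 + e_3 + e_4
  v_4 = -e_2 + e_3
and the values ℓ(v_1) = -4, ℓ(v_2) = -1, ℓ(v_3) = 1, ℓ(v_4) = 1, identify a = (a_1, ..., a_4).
a = (-4, -1, 0, 4)

Write a = (a_1, ..., a_4) in the standard basis. For each basis vector v_i, ℓ(v_i) = <v_i, a> is a linear equation in the a_j's. Collect the n equations into a matrix system V a = ℓ, where row i of V is v_i (expressed in the standard basis). Since V is invertible (lower-triangular with 1s on the diagonal, up to permutation), solve by back-substitution:
  V =
[[1, 0, 0, 0],
 [0, 1, 0, 0],
 [1, -1, 1, 1],
 [0, -1, 1, 0]]
  V a = (-4, -1, 1, 1)
Solving gives a = (-4, -1, 0, 4).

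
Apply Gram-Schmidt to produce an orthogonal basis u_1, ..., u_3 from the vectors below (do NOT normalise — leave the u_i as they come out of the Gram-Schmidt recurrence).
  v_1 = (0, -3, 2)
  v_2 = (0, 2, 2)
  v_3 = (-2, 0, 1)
Orthogonal basis:
  u_1 = (0, -3, 2)
  u_2 = (0, 20/13, 30/13)
  u_3 = (-2, 0, 0)

Apply the Gram-Schmidt recurrence
  u_1 = v_1
  u_i = v_i − Σ_{j<i} ((v_i · u_j) / (u_j · u_j)) · u_j.

Step by step this gives:
  u_1 = (0, -3, 2)
  u_2 = (0, 20/13, 30/13)
  u_3 = (-2, 0, 0)

Orthogonality check:
  u_2 · u_1 = 0 (should be 0)
  u_3 · u_1 = 0 (should be 0)
  u_3 · u_2 = 0 (should be 0)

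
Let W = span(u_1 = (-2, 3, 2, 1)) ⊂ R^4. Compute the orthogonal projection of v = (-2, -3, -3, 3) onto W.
proj_W(v) = (8/9, -4/3, -8/9, -4/9)

Set up U = [u_1 | ... | u_1] ∈ R^(4×1). The projector onto W = col(U) is P = U (U^T U)^(-1) U^T.
Compute U^T U =
  [18],
and U^T v = (-8).
Solve U^T U · c = U^T v for the coefficients: c = (-4/9). The projection is proj_W(v) = U c.
Check: (v - proj_W(v)) · u_1 = 0  (should be 0).
Result: proj_W(v) = (8/9, -4/3, -8/9, -4/9).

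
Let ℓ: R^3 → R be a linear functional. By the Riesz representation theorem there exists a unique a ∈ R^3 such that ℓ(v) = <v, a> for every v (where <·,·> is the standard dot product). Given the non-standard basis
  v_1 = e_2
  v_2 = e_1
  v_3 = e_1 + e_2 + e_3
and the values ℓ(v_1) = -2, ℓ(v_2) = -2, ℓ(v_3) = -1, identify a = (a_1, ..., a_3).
a = (-2, -2, 3)

Write a = (a_1, ..., a_3) in the standard basis. For each basis vector v_i, ℓ(v_i) = <v_i, a> is a linear equation in the a_j's. Collect the n equations into a matrix system V a = ℓ, where row i of V is v_i (expressed in the standard basis). Since V is invertible (lower-triangular with 1s on the diagonal, up to permutation), solve by back-substitution:
  V =
[[0, 1, 0],
 [1, 0, 0],
 [1, 1, 1]]
  V a = (-2, -2, -1)
Solving gives a = (-2, -2, 3).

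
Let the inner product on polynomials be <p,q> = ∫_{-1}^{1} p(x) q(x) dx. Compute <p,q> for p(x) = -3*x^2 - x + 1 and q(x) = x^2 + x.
<p,q> = -6/5

Expand the product: p(x)·q(x) = -3*x^4 - 4*x^3 + x.
∫_{-1}^{1} of each monomial x^k gives [2/(k+1) if k even, 0 if k odd]. Integrating term-by-term (or equivalently evaluating the antiderivative F(x) = -3*x^5/5 - x^4 + x^2/2 at the endpoints):
  F(1) − F(−1) = -11/10 − (1/10) = -6/5.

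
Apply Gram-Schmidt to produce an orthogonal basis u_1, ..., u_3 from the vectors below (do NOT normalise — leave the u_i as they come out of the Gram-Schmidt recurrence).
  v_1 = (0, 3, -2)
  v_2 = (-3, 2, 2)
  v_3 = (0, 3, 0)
Orthogonal basis:
  u_1 = (0, 3, -2)
  u_2 = (-3, 20/13, 30/13)
  u_3 = (180/217, 108/217, 162/217)

Apply the Gram-Schmidt recurrence
  u_1 = v_1
  u_i = v_i − Σ_{j<i} ((v_i · u_j) / (u_j · u_j)) · u_j.

Step by step this gives:
  u_1 = (0, 3, -2)
  u_2 = (-3, 20/13, 30/13)
  u_3 = (180/217, 108/217, 162/217)

Orthogonality check:
  u_2 · u_1 = 0 (should be 0)
  u_3 · u_1 = 0 (should be 0)
  u_3 · u_2 = 0 (should be 0)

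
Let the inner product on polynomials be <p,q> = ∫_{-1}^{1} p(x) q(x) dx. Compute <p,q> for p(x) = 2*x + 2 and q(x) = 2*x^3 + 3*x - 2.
<p,q> = -12/5

Expand the product: p(x)·q(x) = 4*x^4 + 4*x^3 + 6*x^2 + 2*x - 4.
∫_{-1}^{1} of each monomial x^k gives [2/(k+1) if k even, 0 if k odd]. Integrating term-by-term (or equivalently evaluating the antiderivative F(x) = 4*x^5/5 + x^4 + 2*x^3 + x^2 - 4*x at the endpoints):
  F(1) − F(−1) = 4/5 − (16/5) = -12/5.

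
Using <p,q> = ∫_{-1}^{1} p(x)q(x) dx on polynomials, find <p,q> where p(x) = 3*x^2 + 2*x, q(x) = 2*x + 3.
<p,q> = 26/3

Expand the product: p(x)·q(x) = 6*x^3 + 13*x^2 + 6*x.
∫_{-1}^{1} of each monomial x^k gives [2/(k+1) if k even, 0 if k odd]. Integrating term-by-term (or equivalently evaluating the antiderivative F(x) = 3*x^4/2 + 13*x^3/3 + 3*x^2 at the endpoints):
  F(1) − F(−1) = 53/6 − (1/6) = 26/3.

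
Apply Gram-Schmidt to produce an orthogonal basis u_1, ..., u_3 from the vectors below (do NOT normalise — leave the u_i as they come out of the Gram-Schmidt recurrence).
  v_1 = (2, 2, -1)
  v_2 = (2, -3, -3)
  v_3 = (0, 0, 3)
Orthogonal basis:
  u_1 = (2, 2, -1)
  u_2 = (16/9, -29/9, -26/9)
  u_3 = (270/197, -120/197, 300/197)

Apply the Gram-Schmidt recurrence
  u_1 = v_1
  u_i = v_i − Σ_{j<i} ((v_i · u_j) / (u_j · u_j)) · u_j.

Step by step this gives:
  u_1 = (2, 2, -1)
  u_2 = (16/9, -29/9, -26/9)
  u_3 = (270/197, -120/197, 300/197)

Orthogonality check:
  u_2 · u_1 = 0 (should be 0)
  u_3 · u_1 = 0 (should be 0)
  u_3 · u_2 = 0 (should be 0)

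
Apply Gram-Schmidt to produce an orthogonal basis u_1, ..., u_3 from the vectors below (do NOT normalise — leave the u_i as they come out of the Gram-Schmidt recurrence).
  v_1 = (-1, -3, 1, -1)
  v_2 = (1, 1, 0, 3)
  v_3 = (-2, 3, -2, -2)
Orthogonal basis:
  u_1 = (-1, -3, 1, -1)
  u_2 = (5/12, -3/4, 7/12, 29/12)
  u_3 = (-169/83, 22/83, -54/83, 49/83)

Apply the Gram-Schmidt recurrence
  u_1 = v_1
  u_i = v_i − Σ_{j<i} ((v_i · u_j) / (u_j · u_j)) · u_j.

Step by step this gives:
  u_1 = (-1, -3, 1, -1)
  u_2 = (5/12, -3/4, 7/12, 29/12)
  u_3 = (-169/83, 22/83, -54/83, 49/83)

Orthogonality check:
  u_2 · u_1 = 0 (should be 0)
  u_3 · u_1 = 0 (should be 0)
  u_3 · u_2 = 0 (should be 0)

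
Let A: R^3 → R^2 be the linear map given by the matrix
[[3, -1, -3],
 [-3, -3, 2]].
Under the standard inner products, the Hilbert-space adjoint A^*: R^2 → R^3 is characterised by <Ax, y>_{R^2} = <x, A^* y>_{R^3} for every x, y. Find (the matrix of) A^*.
A^* = A^T =
[[3, -3],
 [-1, -3],
 [-3, 2]]

For real matrices with standard dot products, the defining identity <Ax, y> = <x, A^* y> gives (Ax)^T y = x^T (A^*) y, i.e. x^T A^T y = x^T (A^*) y. Since this holds for all x, y, we must have A^* = A^T. Therefore
A^* =
[[3, -3],
 [-1, -3],
 [-3, 2]].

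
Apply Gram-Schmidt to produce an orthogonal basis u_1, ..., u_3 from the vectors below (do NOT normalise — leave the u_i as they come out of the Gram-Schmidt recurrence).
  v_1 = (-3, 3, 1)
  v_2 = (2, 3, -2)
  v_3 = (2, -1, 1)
Orthogonal basis:
  u_1 = (-3, 3, 1)
  u_2 = (41/19, 54/19, -39/19)
  u_3 = (261/322, 58/161, 435/322)

Apply the Gram-Schmidt recurrence
  u_1 = v_1
  u_i = v_i − Σ_{j<i} ((v_i · u_j) / (u_j · u_j)) · u_j.

Step by step this gives:
  u_1 = (-3, 3, 1)
  u_2 = (41/19, 54/19, -39/19)
  u_3 = (261/322, 58/161, 435/322)

Orthogonality check:
  u_2 · u_1 = 0 (should be 0)
  u_3 · u_1 = 0 (should be 0)
  u_3 · u_2 = 0 (should be 0)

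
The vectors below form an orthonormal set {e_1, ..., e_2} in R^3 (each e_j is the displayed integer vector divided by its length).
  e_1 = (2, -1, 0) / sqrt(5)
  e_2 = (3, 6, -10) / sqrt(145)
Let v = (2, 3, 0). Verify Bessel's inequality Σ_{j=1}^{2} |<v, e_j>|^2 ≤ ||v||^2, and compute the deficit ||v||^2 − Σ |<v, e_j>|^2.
Σ |<v, e_j>|^2 = 121/29; ||v||^2 = 13; deficit = 256/29

Write each e_j = u_j / sqrt(<u_j, u_j>) where u_j is the displayed integer vector. Then <v, e_j> = <v, u_j> / sqrt(<u_j, u_j>), so |<v, e_j>|^2 = <v, u_j>^2 / <u_j, u_j>.
Coefficients: <v, e_1> = 1/sqrt(5), <v, e_2> = 24/sqrt(145).
Square and sum: Σ |<v, e_j>|^2 = 121/29.
Compute ||v||^2 = v·v = 13.
Deficit = 13 − 121/29 = 256/29 ≥ 0, confirming Bessel's inequality. (The deficit equals ||v − Σ <v,e_j> e_j||^2, the squared distance from v to span{e_j}.)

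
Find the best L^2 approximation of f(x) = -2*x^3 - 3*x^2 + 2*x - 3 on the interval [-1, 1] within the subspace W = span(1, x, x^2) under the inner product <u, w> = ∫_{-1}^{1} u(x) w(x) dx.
g(x) = -3*x^2 + 4*x/5 - 3

The best approximation g ∈ W is the orthogonal projection of f onto W. Writing g = a_0 + a_1 x + a_2 x^2, the coefficients solve the normal equations G · a = b where
  G_{ij} = <φ_i, φ_j> and b_i = <f, φ_i>, with φ_0 = 1, φ_1 = x, φ_2 = x^2.
G =
  [2, 0, 2/3]
  [0, 2/3, 0]
  [2/3, 0, 2/5],
b = (-8, 8/15, -16/5).
Solving gives a_0 = -3, a_1 = 4/5, a_2 = -3, so
  g(x) = -3*x^2 + 4*x/5 - 3.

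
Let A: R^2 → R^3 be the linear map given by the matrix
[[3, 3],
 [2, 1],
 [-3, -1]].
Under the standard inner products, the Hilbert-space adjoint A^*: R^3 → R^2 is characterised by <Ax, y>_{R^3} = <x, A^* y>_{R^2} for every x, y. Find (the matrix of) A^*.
A^* = A^T =
[[3, 2, -3],
 [3, 1, -1]]

For real matrices with standard dot products, the defining identity <Ax, y> = <x, A^* y> gives (Ax)^T y = x^T (A^*) y, i.e. x^T A^T y = x^T (A^*) y. Since this holds for all x, y, we must have A^* = A^T. Therefore
A^* =
[[3, 2, -3],
 [3, 1, -1]].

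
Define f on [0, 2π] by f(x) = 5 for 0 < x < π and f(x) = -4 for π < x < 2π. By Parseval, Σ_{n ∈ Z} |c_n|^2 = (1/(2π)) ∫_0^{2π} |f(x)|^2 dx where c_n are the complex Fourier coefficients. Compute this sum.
Σ |c_n|^2 = 41/2

Parseval equates the L^2 energy of f (normalised by 1/(2π)) with the ℓ^2 sum of its Fourier coefficients: (1/(2π)) ∫_0^{2π} |f|^2 = Σ |c_n|^2.
Compute the left side: (1/(2π)) [∫_0^π 5^2 dx + ∫_π^{2π} (-4)^2 dx] = (1/(2π)) · (25π + 16π) = (25 + 16)/2 = 41/2.
So Σ_{n ∈ Z} |c_n|^2 = 41/2.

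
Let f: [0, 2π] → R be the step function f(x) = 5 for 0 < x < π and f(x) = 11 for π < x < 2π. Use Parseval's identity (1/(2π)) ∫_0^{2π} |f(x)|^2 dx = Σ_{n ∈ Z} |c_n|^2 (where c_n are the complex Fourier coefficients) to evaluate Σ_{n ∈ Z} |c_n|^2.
Σ |c_n|^2 = 73

Parseval equates the L^2 energy of f (normalised by 1/(2π)) with the ℓ^2 sum of its Fourier coefficients: (1/(2π)) ∫_0^{2π} |f|^2 = Σ |c_n|^2.
Compute the left side: (1/(2π)) [∫_0^π 5^2 dx + ∫_π^{2π} 11^2 dx] = (1/(2π)) · (25π + 121π) = (25 + 121)/2 = 73.
So Σ_{n ∈ Z} |c_n|^2 = 73.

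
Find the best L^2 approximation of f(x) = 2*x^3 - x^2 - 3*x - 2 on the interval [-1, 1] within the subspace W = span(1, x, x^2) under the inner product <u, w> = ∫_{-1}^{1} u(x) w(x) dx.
g(x) = -x^2 - 9*x/5 - 2

The best approximation g ∈ W is the orthogonal projection of f onto W. Writing g = a_0 + a_1 x + a_2 x^2, the coefficients solve the normal equations G · a = b where
  G_{ij} = <φ_i, φ_j> and b_i = <f, φ_i>, with φ_0 = 1, φ_1 = x, φ_2 = x^2.
G =
  [2, 0, 2/3]
  [0, 2/3, 0]
  [2/3, 0, 2/5],
b = (-14/3, -6/5, -26/15).
Solving gives a_0 = -2, a_1 = -9/5, a_2 = -1, so
  g(x) = -x^2 - 9*x/5 - 2.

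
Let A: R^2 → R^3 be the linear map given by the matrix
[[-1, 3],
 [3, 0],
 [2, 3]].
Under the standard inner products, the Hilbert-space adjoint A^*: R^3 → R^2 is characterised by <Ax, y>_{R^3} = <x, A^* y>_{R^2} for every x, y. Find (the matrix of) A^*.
A^* = A^T =
[[-1, 3, 2],
 [3, 0, 3]]

For real matrices with standard dot products, the defining identity <Ax, y> = <x, A^* y> gives (Ax)^T y = x^T (A^*) y, i.e. x^T A^T y = x^T (A^*) y. Since this holds for all x, y, we must have A^* = A^T. Therefore
A^* =
[[-1, 3, 2],
 [3, 0, 3]].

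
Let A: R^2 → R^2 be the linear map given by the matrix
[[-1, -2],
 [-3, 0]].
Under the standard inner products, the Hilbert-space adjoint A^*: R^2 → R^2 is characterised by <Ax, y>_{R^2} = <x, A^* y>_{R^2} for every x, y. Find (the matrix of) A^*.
A^* = A^T =
[[-1, -3],
 [-2, 0]]

For real matrices with standard dot products, the defining identity <Ax, y> = <x, A^* y> gives (Ax)^T y = x^T (A^*) y, i.e. x^T A^T y = x^T (A^*) y. Since this holds for all x, y, we must have A^* = A^T. Therefore
A^* =
[[-1, -3],
 [-2, 0]].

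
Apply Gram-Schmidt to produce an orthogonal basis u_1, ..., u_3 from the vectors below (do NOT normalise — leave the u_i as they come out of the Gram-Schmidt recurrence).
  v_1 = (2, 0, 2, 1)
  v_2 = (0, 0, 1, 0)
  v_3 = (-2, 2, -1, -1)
Orthogonal basis:
  u_1 = (2, 0, 2, 1)
  u_2 = (-4/9, 0, 5/9, -2/9)
  u_3 = (0, 2, 0, 0)

Apply the Gram-Schmidt recurrence
  u_1 = v_1
  u_i = v_i − Σ_{j<i} ((v_i · u_j) / (u_j · u_j)) · u_j.

Step by step this gives:
  u_1 = (2, 0, 2, 1)
  u_2 = (-4/9, 0, 5/9, -2/9)
  u_3 = (0, 2, 0, 0)

Orthogonality check:
  u_2 · u_1 = 0 (should be 0)
  u_3 · u_1 = 0 (should be 0)
  u_3 · u_2 = 0 (should be 0)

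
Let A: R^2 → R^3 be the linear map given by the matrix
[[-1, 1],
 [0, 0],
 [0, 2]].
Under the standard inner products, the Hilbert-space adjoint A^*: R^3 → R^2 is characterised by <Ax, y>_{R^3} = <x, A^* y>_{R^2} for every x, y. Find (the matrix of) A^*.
A^* = A^T =
[[-1, 0, 0],
 [1, 0, 2]]

For real matrices with standard dot products, the defining identity <Ax, y> = <x, A^* y> gives (Ax)^T y = x^T (A^*) y, i.e. x^T A^T y = x^T (A^*) y. Since this holds for all x, y, we must have A^* = A^T. Therefore
A^* =
[[-1, 0, 0],
 [1, 0, 2]].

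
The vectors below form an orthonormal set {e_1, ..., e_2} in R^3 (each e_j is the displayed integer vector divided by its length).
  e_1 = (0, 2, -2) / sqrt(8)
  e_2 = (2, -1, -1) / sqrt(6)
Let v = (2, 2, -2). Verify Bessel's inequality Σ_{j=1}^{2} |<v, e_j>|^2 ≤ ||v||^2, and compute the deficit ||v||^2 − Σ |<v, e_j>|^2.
Σ |<v, e_j>|^2 = 32/3; ||v||^2 = 12; deficit = 4/3

Write each e_j = u_j / sqrt(<u_j, u_j>) where u_j is the displayed integer vector. Then <v, e_j> = <v, u_j> / sqrt(<u_j, u_j>), so |<v, e_j>|^2 = <v, u_j>^2 / <u_j, u_j>.
Coefficients: <v, e_1> = 8/sqrt(8), <v, e_2> = 4/sqrt(6).
Square and sum: Σ |<v, e_j>|^2 = 32/3.
Compute ||v||^2 = v·v = 12.
Deficit = 12 − 32/3 = 4/3 ≥ 0, confirming Bessel's inequality. (The deficit equals ||v − Σ <v,e_j> e_j||^2, the squared distance from v to span{e_j}.)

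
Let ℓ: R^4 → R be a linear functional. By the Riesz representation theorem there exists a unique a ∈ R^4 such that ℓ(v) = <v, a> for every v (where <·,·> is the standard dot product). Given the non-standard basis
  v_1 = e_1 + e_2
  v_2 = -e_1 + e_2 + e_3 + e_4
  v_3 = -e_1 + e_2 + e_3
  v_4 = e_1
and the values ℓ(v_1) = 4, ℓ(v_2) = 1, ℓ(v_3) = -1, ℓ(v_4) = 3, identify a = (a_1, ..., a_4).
a = (3, 1, 1, 2)

Write a = (a_1, ..., a_4) in the standard basis. For each basis vector v_i, ℓ(v_i) = <v_i, a> is a linear equation in the a_j's. Collect the n equations into a matrix system V a = ℓ, where row i of V is v_i (expressed in the standard basis). Since V is invertible (lower-triangular with 1s on the diagonal, up to permutation), solve by back-substitution:
  V =
[[1, 1, 0, 0],
 [-1, 1, 1, 1],
 [-1, 1, 1, 0],
 [1, 0, 0, 0]]
  V a = (4, 1, -1, 3)
Solving gives a = (3, 1, 1, 2).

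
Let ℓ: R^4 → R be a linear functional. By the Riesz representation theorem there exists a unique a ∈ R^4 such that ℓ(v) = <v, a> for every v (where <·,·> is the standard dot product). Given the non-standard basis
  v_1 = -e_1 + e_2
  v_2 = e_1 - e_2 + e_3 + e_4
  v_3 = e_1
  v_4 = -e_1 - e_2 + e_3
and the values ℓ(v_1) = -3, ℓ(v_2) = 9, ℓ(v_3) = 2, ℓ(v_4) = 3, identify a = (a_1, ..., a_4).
a = (2, -1, 4, 2)

Write a = (a_1, ..., a_4) in the standard basis. For each basis vector v_i, ℓ(v_i) = <v_i, a> is a linear equation in the a_j's. Collect the n equations into a matrix system V a = ℓ, where row i of V is v_i (expressed in the standard basis). Since V is invertible (lower-triangular with 1s on the diagonal, up to permutation), solve by back-substitution:
  V =
[[-1, 1, 0, 0],
 [1, -1, 1, 1],
 [1, 0, 0, 0],
 [-1, -1, 1, 0]]
  V a = (-3, 9, 2, 3)
Solving gives a = (2, -1, 4, 2).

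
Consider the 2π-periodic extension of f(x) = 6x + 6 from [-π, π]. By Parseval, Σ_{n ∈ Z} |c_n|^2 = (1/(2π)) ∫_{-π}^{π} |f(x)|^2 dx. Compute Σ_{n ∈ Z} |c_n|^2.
Σ |c_n|^2 = 12π^2 + 36

Expand and integrate term by term over [-π, π]:
  ∫ (6x)^2 dx = 36·(2π^3/3); ∫ 2·6·(6)·x dx = 0 (odd integrand); ∫ 6^2 dx = 36·2π.
So (1/(2π)) ∫_{-π}^{π} (6x + 6)^2 dx = 36π^2/3 + 36 = 12π^2 + 36.
Parseval ⇒ Σ |c_n|^2 = 12π^2 + 36.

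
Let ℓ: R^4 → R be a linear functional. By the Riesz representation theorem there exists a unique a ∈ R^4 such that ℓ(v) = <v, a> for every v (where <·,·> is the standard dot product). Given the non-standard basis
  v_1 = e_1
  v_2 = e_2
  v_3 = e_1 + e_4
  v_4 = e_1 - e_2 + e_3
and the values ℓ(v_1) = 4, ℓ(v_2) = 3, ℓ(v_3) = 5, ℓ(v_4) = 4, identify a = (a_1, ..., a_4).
a = (4, 3, 3, 1)

Write a = (a_1, ..., a_4) in the standard basis. For each basis vector v_i, ℓ(v_i) = <v_i, a> is a linear equation in the a_j's. Collect the n equations into a matrix system V a = ℓ, where row i of V is v_i (expressed in the standard basis). Since V is invertible (lower-triangular with 1s on the diagonal, up to permutation), solve by back-substitution:
  V =
[[1, 0, 0, 0],
 [0, 1, 0, 0],
 [1, 0, 0, 1],
 [1, -1, 1, 0]]
  V a = (4, 3, 5, 4)
Solving gives a = (4, 3, 3, 1).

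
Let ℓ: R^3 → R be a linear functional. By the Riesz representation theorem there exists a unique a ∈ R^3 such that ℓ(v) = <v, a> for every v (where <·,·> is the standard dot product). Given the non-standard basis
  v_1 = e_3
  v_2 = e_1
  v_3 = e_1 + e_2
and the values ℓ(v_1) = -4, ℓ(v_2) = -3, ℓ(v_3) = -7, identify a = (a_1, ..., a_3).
a = (-3, -4, -4)

Write a = (a_1, ..., a_3) in the standard basis. For each basis vector v_i, ℓ(v_i) = <v_i, a> is a linear equation in the a_j's. Collect the n equations into a matrix system V a = ℓ, where row i of V is v_i (expressed in the standard basis). Since V is invertible (lower-triangular with 1s on the diagonal, up to permutation), solve by back-substitution:
  V =
[[0, 0, 1],
 [1, 0, 0],
 [1, 1, 0]]
  V a = (-4, -3, -7)
Solving gives a = (-3, -4, -4).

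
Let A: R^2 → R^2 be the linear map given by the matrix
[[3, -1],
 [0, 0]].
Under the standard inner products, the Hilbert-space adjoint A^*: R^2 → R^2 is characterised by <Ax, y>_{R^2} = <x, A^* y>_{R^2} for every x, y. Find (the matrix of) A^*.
A^* = A^T =
[[3, 0],
 [-1, 0]]

For real matrices with standard dot products, the defining identity <Ax, y> = <x, A^* y> gives (Ax)^T y = x^T (A^*) y, i.e. x^T A^T y = x^T (A^*) y. Since this holds for all x, y, we must have A^* = A^T. Therefore
A^* =
[[3, 0],
 [-1, 0]].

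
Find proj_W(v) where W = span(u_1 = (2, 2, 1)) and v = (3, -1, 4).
proj_W(v) = (16/9, 16/9, 8/9)

Set up U = [u_1 | ... | u_1] ∈ R^(3×1). The projector onto W = col(U) is P = U (U^T U)^(-1) U^T.
Compute U^T U =
  [9],
and U^T v = (8).
Solve U^T U · c = U^T v for the coefficients: c = (8/9). The projection is proj_W(v) = U c.
Check: (v - proj_W(v)) · u_1 = 0  (should be 0).
Result: proj_W(v) = (16/9, 16/9, 8/9).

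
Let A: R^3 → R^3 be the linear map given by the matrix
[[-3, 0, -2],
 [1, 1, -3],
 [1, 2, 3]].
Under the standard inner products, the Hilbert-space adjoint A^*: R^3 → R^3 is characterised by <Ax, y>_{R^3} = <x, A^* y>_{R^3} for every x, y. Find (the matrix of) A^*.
A^* = A^T =
[[-3, 1, 1],
 [0, 1, 2],
 [-2, -3, 3]]

For real matrices with standard dot products, the defining identity <Ax, y> = <x, A^* y> gives (Ax)^T y = x^T (A^*) y, i.e. x^T A^T y = x^T (A^*) y. Since this holds for all x, y, we must have A^* = A^T. Therefore
A^* =
[[-3, 1, 1],
 [0, 1, 2],
 [-2, -3, 3]].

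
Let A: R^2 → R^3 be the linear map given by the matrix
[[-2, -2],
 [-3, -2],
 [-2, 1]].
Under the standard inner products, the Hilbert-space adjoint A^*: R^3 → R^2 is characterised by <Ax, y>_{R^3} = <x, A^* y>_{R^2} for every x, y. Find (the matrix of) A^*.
A^* = A^T =
[[-2, -3, -2],
 [-2, -2, 1]]

For real matrices with standard dot products, the defining identity <Ax, y> = <x, A^* y> gives (Ax)^T y = x^T (A^*) y, i.e. x^T A^T y = x^T (A^*) y. Since this holds for all x, y, we must have A^* = A^T. Therefore
A^* =
[[-2, -3, -2],
 [-2, -2, 1]].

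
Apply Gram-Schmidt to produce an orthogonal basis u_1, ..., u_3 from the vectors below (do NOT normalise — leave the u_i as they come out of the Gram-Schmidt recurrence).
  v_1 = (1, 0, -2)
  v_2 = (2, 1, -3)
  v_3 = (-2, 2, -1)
Orthogonal basis:
  u_1 = (1, 0, -2)
  u_2 = (2/5, 1, 1/5)
  u_3 = (-7/3, 7/6, -7/6)

Apply the Gram-Schmidt recurrence
  u_1 = v_1
  u_i = v_i − Σ_{j<i} ((v_i · u_j) / (u_j · u_j)) · u_j.

Step by step this gives:
  u_1 = (1, 0, -2)
  u_2 = (2/5, 1, 1/5)
  u_3 = (-7/3, 7/6, -7/6)

Orthogonality check:
  u_2 · u_1 = 0 (should be 0)
  u_3 · u_1 = 0 (should be 0)
  u_3 · u_2 = 0 (should be 0)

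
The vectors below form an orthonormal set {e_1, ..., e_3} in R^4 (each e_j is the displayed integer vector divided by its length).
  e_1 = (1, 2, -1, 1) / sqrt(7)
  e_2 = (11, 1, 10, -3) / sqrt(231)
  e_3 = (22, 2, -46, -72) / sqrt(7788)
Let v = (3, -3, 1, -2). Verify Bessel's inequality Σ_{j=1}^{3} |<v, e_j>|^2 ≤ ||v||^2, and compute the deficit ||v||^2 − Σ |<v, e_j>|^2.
Σ |<v, e_j>|^2 = 1033/59; ||v||^2 = 23; deficit = 324/59

Write each e_j = u_j / sqrt(<u_j, u_j>) where u_j is the displayed integer vector. Then <v, e_j> = <v, u_j> / sqrt(<u_j, u_j>), so |<v, e_j>|^2 = <v, u_j>^2 / <u_j, u_j>.
Coefficients: <v, e_1> = -6/sqrt(7), <v, e_2> = 46/sqrt(231), <v, e_3> = 158/sqrt(7788).
Square and sum: Σ |<v, e_j>|^2 = 1033/59.
Compute ||v||^2 = v·v = 23.
Deficit = 23 − 1033/59 = 324/59 ≥ 0, confirming Bessel's inequality. (The deficit equals ||v − Σ <v,e_j> e_j||^2, the squared distance from v to span{e_j}.)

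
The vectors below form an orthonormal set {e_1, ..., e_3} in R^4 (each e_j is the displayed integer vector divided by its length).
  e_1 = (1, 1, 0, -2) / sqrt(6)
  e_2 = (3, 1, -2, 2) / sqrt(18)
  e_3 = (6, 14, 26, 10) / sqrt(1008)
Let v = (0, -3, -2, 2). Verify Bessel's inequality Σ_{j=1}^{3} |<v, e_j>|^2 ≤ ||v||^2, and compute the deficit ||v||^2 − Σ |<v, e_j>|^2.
Σ |<v, e_j>|^2 = 1259/84; ||v||^2 = 17; deficit = 169/84

Write each e_j = u_j / sqrt(<u_j, u_j>) where u_j is the displayed integer vector. Then <v, e_j> = <v, u_j> / sqrt(<u_j, u_j>), so |<v, e_j>|^2 = <v, u_j>^2 / <u_j, u_j>.
Coefficients: <v, e_1> = -7/sqrt(6), <v, e_2> = 5/sqrt(18), <v, e_3> = -74/sqrt(1008).
Square and sum: Σ |<v, e_j>|^2 = 1259/84.
Compute ||v||^2 = v·v = 17.
Deficit = 17 − 1259/84 = 169/84 ≥ 0, confirming Bessel's inequality. (The deficit equals ||v − Σ <v,e_j> e_j||^2, the squared distance from v to span{e_j}.)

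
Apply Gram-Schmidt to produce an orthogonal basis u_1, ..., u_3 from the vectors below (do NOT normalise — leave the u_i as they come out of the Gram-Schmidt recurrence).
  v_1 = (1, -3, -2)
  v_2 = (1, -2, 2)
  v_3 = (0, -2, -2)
Orthogonal basis:
  u_1 = (1, -3, -2)
  u_2 = (11/14, -19/14, 17/7)
  u_3 = (-20/39, -8/39, 2/39)

Apply the Gram-Schmidt recurrence
  u_1 = v_1
  u_i = v_i − Σ_{j<i} ((v_i · u_j) / (u_j · u_j)) · u_j.

Step by step this gives:
  u_1 = (1, -3, -2)
  u_2 = (11/14, -19/14, 17/7)
  u_3 = (-20/39, -8/39, 2/39)

Orthogonality check:
  u_2 · u_1 = 0 (should be 0)
  u_3 · u_1 = 0 (should be 0)
  u_3 · u_2 = 0 (should be 0)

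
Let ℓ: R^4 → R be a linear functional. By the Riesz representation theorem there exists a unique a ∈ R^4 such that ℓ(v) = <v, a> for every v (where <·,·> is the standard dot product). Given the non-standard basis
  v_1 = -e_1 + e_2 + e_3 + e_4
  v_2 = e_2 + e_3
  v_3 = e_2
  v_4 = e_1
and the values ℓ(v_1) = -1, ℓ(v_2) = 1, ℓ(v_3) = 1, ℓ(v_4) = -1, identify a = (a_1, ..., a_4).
a = (-1, 1, 0, -3)

Write a = (a_1, ..., a_4) in the standard basis. For each basis vector v_i, ℓ(v_i) = <v_i, a> is a linear equation in the a_j's. Collect the n equations into a matrix system V a = ℓ, where row i of V is v_i (expressed in the standard basis). Since V is invertible (lower-triangular with 1s on the diagonal, up to permutation), solve by back-substitution:
  V =
[[-1, 1, 1, 1],
 [0, 1, 1, 0],
 [0, 1, 0, 0],
 [1, 0, 0, 0]]
  V a = (-1, 1, 1, -1)
Solving gives a = (-1, 1, 0, -3).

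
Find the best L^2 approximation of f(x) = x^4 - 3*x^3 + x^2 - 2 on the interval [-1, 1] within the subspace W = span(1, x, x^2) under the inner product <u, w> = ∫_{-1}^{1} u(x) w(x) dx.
g(x) = 13*x^2/7 - 9*x/5 - 73/35

The best approximation g ∈ W is the orthogonal projection of f onto W. Writing g = a_0 + a_1 x + a_2 x^2, the coefficients solve the normal equations G · a = b where
  G_{ij} = <φ_i, φ_j> and b_i = <f, φ_i>, with φ_0 = 1, φ_1 = x, φ_2 = x^2.
G =
  [2, 0, 2/3]
  [0, 2/3, 0]
  [2/3, 0, 2/5],
b = (-44/15, -6/5, -68/105).
Solving gives a_0 = -73/35, a_1 = -9/5, a_2 = 13/7, so
  g(x) = 13*x^2/7 - 9*x/5 - 73/35.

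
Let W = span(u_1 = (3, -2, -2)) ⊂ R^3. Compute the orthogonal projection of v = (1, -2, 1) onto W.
proj_W(v) = (15/17, -10/17, -10/17)

Set up U = [u_1 | ... | u_1] ∈ R^(3×1). The projector onto W = col(U) is P = U (U^T U)^(-1) U^T.
Compute U^T U =
  [17],
and U^T v = (5).
Solve U^T U · c = U^T v for the coefficients: c = (5/17). The projection is proj_W(v) = U c.
Check: (v - proj_W(v)) · u_1 = 0  (should be 0).
Result: proj_W(v) = (15/17, -10/17, -10/17).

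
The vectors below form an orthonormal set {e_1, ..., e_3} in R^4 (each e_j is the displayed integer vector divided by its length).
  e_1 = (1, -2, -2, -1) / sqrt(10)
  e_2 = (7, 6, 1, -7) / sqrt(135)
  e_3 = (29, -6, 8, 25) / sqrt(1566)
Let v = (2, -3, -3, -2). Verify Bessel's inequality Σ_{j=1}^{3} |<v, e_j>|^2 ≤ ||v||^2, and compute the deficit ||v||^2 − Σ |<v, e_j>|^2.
Σ |<v, e_j>|^2 = 753/29; ||v||^2 = 26; deficit = 1/29

Write each e_j = u_j / sqrt(<u_j, u_j>) where u_j is the displayed integer vector. Then <v, e_j> = <v, u_j> / sqrt(<u_j, u_j>), so |<v, e_j>|^2 = <v, u_j>^2 / <u_j, u_j>.
Coefficients: <v, e_1> = 16/sqrt(10), <v, e_2> = 7/sqrt(135), <v, e_3> = 2/sqrt(1566).
Square and sum: Σ |<v, e_j>|^2 = 753/29.
Compute ||v||^2 = v·v = 26.
Deficit = 26 − 753/29 = 1/29 ≥ 0, confirming Bessel's inequality. (The deficit equals ||v − Σ <v,e_j> e_j||^2, the squared distance from v to span{e_j}.)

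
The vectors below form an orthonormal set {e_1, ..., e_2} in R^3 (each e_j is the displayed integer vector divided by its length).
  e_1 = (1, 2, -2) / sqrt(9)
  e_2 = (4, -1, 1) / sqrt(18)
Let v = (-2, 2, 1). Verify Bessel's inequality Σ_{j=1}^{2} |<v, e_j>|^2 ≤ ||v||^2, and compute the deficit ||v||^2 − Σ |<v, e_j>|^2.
Σ |<v, e_j>|^2 = 9/2; ||v||^2 = 9; deficit = 9/2

Write each e_j = u_j / sqrt(<u_j, u_j>) where u_j is the displayed integer vector. Then <v, e_j> = <v, u_j> / sqrt(<u_j, u_j>), so |<v, e_j>|^2 = <v, u_j>^2 / <u_j, u_j>.
Coefficients: <v, e_1> = 0/sqrt(9), <v, e_2> = -9/sqrt(18).
Square and sum: Σ |<v, e_j>|^2 = 9/2.
Compute ||v||^2 = v·v = 9.
Deficit = 9 − 9/2 = 9/2 ≥ 0, confirming Bessel's inequality. (The deficit equals ||v − Σ <v,e_j> e_j||^2, the squared distance from v to span{e_j}.)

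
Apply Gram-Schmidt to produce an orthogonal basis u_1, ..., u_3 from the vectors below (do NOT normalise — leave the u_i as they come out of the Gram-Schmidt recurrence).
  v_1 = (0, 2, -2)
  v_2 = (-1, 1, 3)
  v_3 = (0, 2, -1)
Orthogonal basis:
  u_1 = (0, 2, -2)
  u_2 = (-1, 2, 2)
  u_3 = (2/9, 1/18, 1/18)

Apply the Gram-Schmidt recurrence
  u_1 = v_1
  u_i = v_i − Σ_{j<i} ((v_i · u_j) / (u_j · u_j)) · u_j.

Step by step this gives:
  u_1 = (0, 2, -2)
  u_2 = (-1, 2, 2)
  u_3 = (2/9, 1/18, 1/18)

Orthogonality check:
  u_2 · u_1 = 0 (should be 0)
  u_3 · u_1 = 0 (should be 0)
  u_3 · u_2 = 0 (should be 0)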